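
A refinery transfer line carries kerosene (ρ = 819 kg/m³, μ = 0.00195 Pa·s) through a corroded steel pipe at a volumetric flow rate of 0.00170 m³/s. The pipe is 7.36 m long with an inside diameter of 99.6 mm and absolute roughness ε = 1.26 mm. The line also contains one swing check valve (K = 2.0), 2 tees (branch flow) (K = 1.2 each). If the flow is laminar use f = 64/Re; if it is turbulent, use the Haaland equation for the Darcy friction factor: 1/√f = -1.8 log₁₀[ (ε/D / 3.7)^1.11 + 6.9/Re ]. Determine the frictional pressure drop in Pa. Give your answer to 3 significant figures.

Cross-sectional area A = πD²/4 = π(0.0996)²/4 = 0.007791 m²; mean velocity V = Q/A = 0.0017/0.007791 = 0.2182 m/s.
Reynolds number Re = ρVD/μ = 819 · 0.2182 · 0.0996 / 0.00195 = 9127.
Re > 4000 → turbulent. Relative roughness ε/D = 0.00126/0.0996 = 0.0127. Haaland: 1/√f = -1.8 log₁₀[(0.0127/3.7)^1.11 + 6.9/9127] = -1.8 log₁₀[0.00183 + 0.000756] = 4.657, so f = 0.04611.
Total minor-loss coefficient ΣK = 1·2 + 2·1.2 = 4.4.
ΔP = [f·L/D + ΣK]·(ρV²/2) = [0.04611·7.36/0.0996 + 4.4]·(819·0.2182²/2) = [3.407 + 4.4]·19.5 = 152.2 Pa.

ΔP ≈ 152 Pa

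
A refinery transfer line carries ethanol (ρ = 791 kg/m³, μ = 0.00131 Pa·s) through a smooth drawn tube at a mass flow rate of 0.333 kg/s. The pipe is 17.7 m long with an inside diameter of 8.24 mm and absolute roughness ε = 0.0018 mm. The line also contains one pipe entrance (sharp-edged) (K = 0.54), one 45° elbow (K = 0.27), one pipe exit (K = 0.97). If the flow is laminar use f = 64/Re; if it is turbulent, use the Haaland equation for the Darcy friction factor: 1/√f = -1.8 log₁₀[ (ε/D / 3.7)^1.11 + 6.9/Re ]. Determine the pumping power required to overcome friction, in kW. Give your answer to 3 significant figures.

A = πD²/4 = π(0.00824)²/4 = 5.333e-05 m²; mean velocity V = ṁ/(ρA) = 0.333/(791 · 5.333e-05) = 7.894 m/s.
Reynolds number Re = ρVD/μ = 791 · 7.894 · 0.00824 / 0.00131 = 3.928e+04.
Re > 4000 → turbulent. Relative roughness ε/D = 1.8e-06/0.00824 = 0.000218. Haaland: 1/√f = -1.8 log₁₀[(0.000218/3.7)^1.11 + 6.9/3.928e+04] = -1.8 log₁₀[2.02e-05 + 0.000176] = 6.674, so f = 0.02245.
Total minor-loss coefficient ΣK = 1·0.54 + 1·0.27 + 1·0.97 = 1.78.
ΔP = [f·L/D + ΣK]·(ρV²/2) = [0.02245·17.7/0.00824 + 1.78]·(791·7.894²/2) = [48.22 + 1.78]·2.465e+04 = 1.232e+06 Pa.
Q = ṁ/ρ = 0.333/791 = 0.000421 m³/s.
Pumping power P = QΔP = 0.000421·1.232e+06 = 518.8 W = 0.519 kW.

P ≈ 0.519 kW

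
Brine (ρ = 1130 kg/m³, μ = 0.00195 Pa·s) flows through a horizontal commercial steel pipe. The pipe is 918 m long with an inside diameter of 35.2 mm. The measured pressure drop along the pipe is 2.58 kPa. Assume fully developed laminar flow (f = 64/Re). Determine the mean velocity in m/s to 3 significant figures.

For laminar flow, f = 64/Re with Re = ρVD/μ, so Darcy-Weisbach reduces to ΔP = 32μLV/D². Solving for V: V = ΔP·D²/(32μL) = 2580·(0.0352)²/(32·0.00195·918) = 0.05581 m/s.
Check: Re = ρVD/μ = 1130·0.05581·0.0352/0.00195 = 1138 < 2300, so the laminar assumption holds.

V ≈ 0.0558 m/s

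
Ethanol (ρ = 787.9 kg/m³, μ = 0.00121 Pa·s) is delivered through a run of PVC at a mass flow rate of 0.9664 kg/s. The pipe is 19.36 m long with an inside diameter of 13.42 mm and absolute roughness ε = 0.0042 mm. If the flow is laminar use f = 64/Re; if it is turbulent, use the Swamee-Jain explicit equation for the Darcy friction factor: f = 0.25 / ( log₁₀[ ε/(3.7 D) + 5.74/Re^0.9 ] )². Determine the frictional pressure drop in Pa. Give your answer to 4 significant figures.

ΔP ≈ 873000 Pa

A = πD²/4 = π(0.01342)²/4 = 0.0001414 m²; mean velocity V = ṁ/(ρA) = 0.9664/(787.9 · 0.0001414) = 8.671 m/s.
Reynolds number Re = ρVD/μ = 787.9 · 8.671 · 0.01342 / 0.00121 = 7.578e+04.
Re > 4000 → turbulent. Relative roughness ε/D = 4.2e-06/0.01342 = 0.000313. Swamee-Jain: f = 0.25/(log₁₀[0.000313/3.7 + 5.74/7.578e+04^0.9])² = 0.25/(log₁₀[8.46e-05 + 0.000233])² = 0.25/(-3.498)² = 0.02043.
Darcy-Weisbach: ΔP = f(L/D)(ρV²/2) = 0.02043·(19.36/0.01342)·(787.9·8.671²/2) = 0.02043·1443·2.962e+04 = 8.73e+05 Pa.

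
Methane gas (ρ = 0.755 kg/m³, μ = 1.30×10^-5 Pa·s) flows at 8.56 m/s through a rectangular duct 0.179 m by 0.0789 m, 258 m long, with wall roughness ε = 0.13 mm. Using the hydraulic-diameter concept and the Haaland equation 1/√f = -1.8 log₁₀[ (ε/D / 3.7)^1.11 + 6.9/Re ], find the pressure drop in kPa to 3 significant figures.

Hydraulic diameter D_h = 4A/P = 4·(0.179·0.0789)/(2·(0.179+0.0789)) = 0.05649/0.5158 = 0.1095 m.
Re = ρVD_h/μ = 0.755·8.56·0.1095/1.3e-05 = 5.445e+04.
ε/D_h = 0.00013/0.1095 = 0.00119; Haaland gives 1/√f = -1.8 log₁₀[0.000132+0.000127] = 6.456, so f = 0.02399.
ΔP = f(L/D_h)(ρV²/2) = 0.02399·258/0.1095·27.66 = 1563 Pa.
ΔP = 1.56 kPa.

ΔP ≈ 1.56 kPa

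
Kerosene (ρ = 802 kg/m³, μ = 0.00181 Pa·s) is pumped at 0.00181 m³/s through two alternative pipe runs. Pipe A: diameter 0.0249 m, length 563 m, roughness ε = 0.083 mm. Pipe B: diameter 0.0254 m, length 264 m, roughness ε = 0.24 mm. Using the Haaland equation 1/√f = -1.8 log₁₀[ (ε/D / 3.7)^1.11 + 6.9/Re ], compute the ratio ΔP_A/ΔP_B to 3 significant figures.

ΔP_A/ΔP_B ≈ 1.80

Pipe A: V = Q/A = 0.00181/0.000487 = 3.717 m/s; Re = 4.101e+04; ε/D = 0.00333; Haaland → f = 0.02953; ΔP_A = f(L/D)(ρV²/2) = 3.699e+06 Pa.
Pipe B: V = Q/A = 0.00181/0.0005067 = 3.572 m/s; Re = 4.02e+04; ε/D = 0.00945; Haaland → f = 0.03867; ΔP_B = f(L/D)(ρV²/2) = 2.057e+06 Pa.
ΔP_A/ΔP_B = 3.699e+06/2.057e+06 = 1.80.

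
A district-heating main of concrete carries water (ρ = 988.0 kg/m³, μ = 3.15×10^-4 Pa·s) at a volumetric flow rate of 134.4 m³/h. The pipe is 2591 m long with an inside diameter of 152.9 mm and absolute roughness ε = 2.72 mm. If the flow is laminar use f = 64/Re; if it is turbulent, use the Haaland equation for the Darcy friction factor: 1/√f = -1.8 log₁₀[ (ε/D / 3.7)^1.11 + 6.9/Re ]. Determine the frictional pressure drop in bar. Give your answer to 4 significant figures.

Q = 134.4 m³/h = 134.4/3600 = 0.03733 m³/s.
Cross-sectional area A = πD²/4 = π(0.1529)²/4 = 0.01836 m²; mean velocity V = Q/A = 0.03733/0.01836 = 2.033 m/s.
Reynolds number Re = ρVD/μ = 988 · 2.033 · 0.1529 / 0.000315 = 9.751e+05.
Re > 4000 → turbulent. Relative roughness ε/D = 0.00272/0.1529 = 0.0178. Haaland: 1/√f = -1.8 log₁₀[(0.0178/3.7)^1.11 + 6.9/9.751e+05] = -1.8 log₁₀[0.00267 + 7.08e-06] = 4.629, so f = 0.04666.
Darcy-Weisbach: ΔP = f(L/D)(ρV²/2) = 0.04666·(2591/0.1529)·(988·2.033²/2) = 0.04666·1.695e+04·2042 = 1.615e+06 Pa.
ΔP = 1.615e+06 Pa = 16.15 bar.

ΔP ≈ 16.15 bar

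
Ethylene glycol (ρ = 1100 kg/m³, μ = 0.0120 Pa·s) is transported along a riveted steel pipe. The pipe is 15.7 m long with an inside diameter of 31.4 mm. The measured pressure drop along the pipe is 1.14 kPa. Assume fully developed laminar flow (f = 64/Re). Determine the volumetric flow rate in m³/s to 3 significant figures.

Q ≈ 1.44×10^-4 m³/s

For laminar flow, f = 64/Re with Re = ρVD/μ, so Darcy-Weisbach reduces to ΔP = 32μLV/D². Solving for V: V = ΔP·D²/(32μL) = 1140·(0.0314)²/(32·0.012·15.7) = 0.1864 m/s.
Check: Re = ρVD/μ = 1100·0.1864·0.0314/0.012 = 536.6 < 2300, so the laminar assumption holds.
Q = V·A = 0.1864·(π/4·0.0314²) = 0.0001444 m³/s = 1.44×10^-4 m³/s.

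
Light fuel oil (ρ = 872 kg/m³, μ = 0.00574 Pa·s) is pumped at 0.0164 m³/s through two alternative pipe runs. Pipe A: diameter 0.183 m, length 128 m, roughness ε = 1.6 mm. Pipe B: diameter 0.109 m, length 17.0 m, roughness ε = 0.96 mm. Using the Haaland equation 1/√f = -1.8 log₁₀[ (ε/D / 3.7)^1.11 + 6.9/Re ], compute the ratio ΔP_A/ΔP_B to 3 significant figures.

ΔP_A/ΔP_B ≈ 0.582

Pipe A: V = Q/A = 0.0164/0.0263 = 0.6235 m/s; Re = 1.733e+04; ε/D = 0.00874; Haaland → f = 0.03958; ΔP_A = f(L/D)(ρV²/2) = 4693 Pa.
Pipe B: V = Q/A = 0.0164/0.009331 = 1.758 m/s; Re = 2.91e+04; ε/D = 0.00881; Haaland → f = 0.0384; ΔP_B = f(L/D)(ρV²/2) = 8066 Pa.
ΔP_A/ΔP_B = 4693/8066 = 0.582.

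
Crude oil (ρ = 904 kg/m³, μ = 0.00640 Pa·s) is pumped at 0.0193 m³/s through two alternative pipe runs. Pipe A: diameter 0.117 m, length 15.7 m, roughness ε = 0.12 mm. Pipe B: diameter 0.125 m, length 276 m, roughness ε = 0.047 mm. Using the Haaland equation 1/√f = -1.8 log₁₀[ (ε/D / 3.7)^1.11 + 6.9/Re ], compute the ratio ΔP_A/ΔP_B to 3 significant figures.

ΔP_A/ΔP_B ≈ 0.0830

Pipe A: V = Q/A = 0.0193/0.01075 = 1.795 m/s; Re = 2.967e+04; ε/D = 0.00103; Haaland → f = 0.02575; ΔP_A = f(L/D)(ρV²/2) = 5033 Pa.
Pipe B: V = Q/A = 0.0193/0.01227 = 1.573 m/s; Re = 2.777e+04; ε/D = 0.000376; Haaland → f = 0.02457; ΔP_B = f(L/D)(ρV²/2) = 6.064e+04 Pa.
ΔP_A/ΔP_B = 5033/6.064e+04 = 0.0830.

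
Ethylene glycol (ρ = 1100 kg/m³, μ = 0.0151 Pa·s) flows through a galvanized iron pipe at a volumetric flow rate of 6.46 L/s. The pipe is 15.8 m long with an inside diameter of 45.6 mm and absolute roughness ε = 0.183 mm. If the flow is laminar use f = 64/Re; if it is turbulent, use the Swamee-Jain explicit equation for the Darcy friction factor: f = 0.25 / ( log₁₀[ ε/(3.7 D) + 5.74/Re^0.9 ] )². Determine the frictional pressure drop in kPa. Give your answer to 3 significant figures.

Q = 6.46 L/s = 6.46/1000 = 0.00646 m³/s.
Cross-sectional area A = πD²/4 = π(0.0456)²/4 = 0.001633 m²; mean velocity V = Q/A = 0.00646/0.001633 = 3.956 m/s.
Reynolds number Re = ρVD/μ = 1100 · 3.956 · 0.0456 / 0.0151 = 1.314e+04.
Re > 4000 → turbulent. Relative roughness ε/D = 0.000183/0.0456 = 0.00401. Swamee-Jain: f = 0.25/(log₁₀[0.00401/3.7 + 5.74/1.314e+04^0.9])² = 0.25/(log₁₀[0.00108 + 0.00113])² = 0.25/(-2.655)² = 0.03546.
Darcy-Weisbach: ΔP = f(L/D)(ρV²/2) = 0.03546·(15.8/0.0456)·(1100·3.956²/2) = 0.03546·346.5·8606 = 1.057e+05 Pa.
ΔP = 1.057e+05 Pa = 106 kPa.

ΔP ≈ 106 kPa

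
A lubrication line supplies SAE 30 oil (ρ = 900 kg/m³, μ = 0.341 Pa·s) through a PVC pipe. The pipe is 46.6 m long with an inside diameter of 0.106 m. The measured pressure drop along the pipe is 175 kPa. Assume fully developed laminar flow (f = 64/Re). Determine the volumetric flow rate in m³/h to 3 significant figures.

For laminar flow, f = 64/Re with Re = ρVD/μ, so Darcy-Weisbach reduces to ΔP = 32μLV/D². Solving for V: V = ΔP·D²/(32μL) = 1.75e+05·(0.106)²/(32·0.341·46.6) = 3.867 m/s.
Check: Re = ρVD/μ = 900·3.867·0.106/0.341 = 1082 < 2300, so the laminar assumption holds.
Q = V·A = 3.867·(π/4·0.106²) = 0.03412 m³/s = 123 m³/h.

Q ≈ 123 m³/h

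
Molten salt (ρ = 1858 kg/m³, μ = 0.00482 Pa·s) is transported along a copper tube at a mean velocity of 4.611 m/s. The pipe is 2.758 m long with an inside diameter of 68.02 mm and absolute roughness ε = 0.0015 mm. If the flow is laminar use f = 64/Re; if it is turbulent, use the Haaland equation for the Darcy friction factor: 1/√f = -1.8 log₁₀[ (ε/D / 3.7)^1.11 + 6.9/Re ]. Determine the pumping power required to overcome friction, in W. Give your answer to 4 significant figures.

P ≈ 231.3 W

Reynolds number Re = ρVD/μ = 1858 · 4.611 · 0.06802 / 0.00482 = 1.209e+05.
Re > 4000 → turbulent. Relative roughness ε/D = 1.5e-06/0.06802 = 2.21e-05. Haaland: 1/√f = -1.8 log₁₀[(2.21e-05/3.7)^1.11 + 6.9/1.209e+05] = -1.8 log₁₀[1.59e-06 + 5.71e-05] = 7.617, so f = 0.01724.
Darcy-Weisbach: ΔP = f(L/D)(ρV²/2) = 0.01724·(2.758/0.06802)·(1858·4.611²/2) = 0.01724·40.55·1.975e+04 = 1.38e+04 Pa.
Q = V·A = 4.611·0.003634 = 0.01676 m³/s.
Pumping power P = QΔP = 0.01676·1.38e+04 = 231.29 W = 231.3 W.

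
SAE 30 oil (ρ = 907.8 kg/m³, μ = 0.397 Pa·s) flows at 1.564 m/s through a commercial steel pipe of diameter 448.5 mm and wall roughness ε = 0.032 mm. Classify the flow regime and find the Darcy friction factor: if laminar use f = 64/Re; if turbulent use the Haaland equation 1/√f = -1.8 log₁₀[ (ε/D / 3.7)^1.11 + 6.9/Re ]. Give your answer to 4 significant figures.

Re = ρVD/μ = 907.8·1.564·0.4485/0.397 = 1604.
Re < 2300 → laminar, so f = 64/Re = 0.0399 (roughness is irrelevant in laminar flow).

f ≈ 0.03990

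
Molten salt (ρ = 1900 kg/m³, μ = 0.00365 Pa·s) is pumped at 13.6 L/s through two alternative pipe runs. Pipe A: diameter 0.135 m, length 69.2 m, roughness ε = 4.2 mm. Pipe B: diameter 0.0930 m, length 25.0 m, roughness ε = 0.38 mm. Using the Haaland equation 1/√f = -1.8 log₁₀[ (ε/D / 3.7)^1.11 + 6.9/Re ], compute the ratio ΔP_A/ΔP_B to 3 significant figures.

Pipe A: V = Q/A = 0.0136/0.01431 = 0.9501 m/s; Re = 6.677e+04; ε/D = 0.0311; Haaland → f = 0.05862; ΔP_A = f(L/D)(ρV²/2) = 2.577e+04 Pa.
Pipe B: V = Q/A = 0.0136/0.006793 = 2.002 m/s; Re = 9.692e+04; ε/D = 0.00409; Haaland → f = 0.02964; ΔP_B = f(L/D)(ρV²/2) = 3.035e+04 Pa.
ΔP_A/ΔP_B = 2.577e+04/3.035e+04 = 0.849.

ΔP_A/ΔP_B ≈ 0.849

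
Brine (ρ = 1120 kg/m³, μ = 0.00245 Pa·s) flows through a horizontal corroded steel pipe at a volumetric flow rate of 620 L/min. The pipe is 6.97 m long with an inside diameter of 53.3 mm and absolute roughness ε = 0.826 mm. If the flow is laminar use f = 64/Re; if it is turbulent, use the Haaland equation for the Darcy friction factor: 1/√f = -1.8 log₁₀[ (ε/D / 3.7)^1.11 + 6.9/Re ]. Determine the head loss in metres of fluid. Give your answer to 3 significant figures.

Q = 620 L/min = 620/60000 = 0.01033 m³/s.
Cross-sectional area A = πD²/4 = π(0.0533)²/4 = 0.002231 m²; mean velocity V = Q/A = 0.01033/0.002231 = 4.631 m/s.
Reynolds number Re = ρVD/μ = 1120 · 4.631 · 0.0533 / 0.00245 = 1.128e+05.
Re > 4000 → turbulent. Relative roughness ε/D = 0.000826/0.0533 = 0.0155. Haaland: 1/√f = -1.8 log₁₀[(0.0155/3.7)^1.11 + 6.9/1.128e+05] = -1.8 log₁₀[0.00229 + 6.11e-05] = 4.731, so f = 0.04469.
Darcy-Weisbach: ΔP = f(L/D)(ρV²/2) = 0.04469·(6.97/0.0533)·(1120·4.631²/2) = 0.04469·130.8·1.201e+04 = 7.019e+04 Pa.
Head loss h_f = ΔP/(ρg) = 7.019e+04/(1120·9.81) = 6.39 m.

h_f ≈ 6.39 m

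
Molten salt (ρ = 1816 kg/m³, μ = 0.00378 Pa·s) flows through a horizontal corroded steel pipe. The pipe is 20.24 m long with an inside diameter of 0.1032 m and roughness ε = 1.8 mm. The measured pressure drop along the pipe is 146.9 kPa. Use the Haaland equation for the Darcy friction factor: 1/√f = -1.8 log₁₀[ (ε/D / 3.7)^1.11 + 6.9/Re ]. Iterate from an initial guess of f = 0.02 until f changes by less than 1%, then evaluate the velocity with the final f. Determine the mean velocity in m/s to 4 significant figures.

V ≈ 4.213 m/s

Rearranging Darcy-Weisbach: V = √(2·ΔP·D/(f·L·ρ)). With ε/D = 0.0018/0.1032 = 0.0174, iterate starting from f = 0.02:
  f = 0.02 → V = √(2·1.469e+05·0.1032/(0.02·20.24·1816)) = 6.422 m/s; Re = ρVD/μ = 3.184e+05; f → 0.04641
  f = 0.04641 → V = 4.216 m/s; Re = 2.09e+05; f → 0.04647
Converged (Δf/f < 1%). With the final f = 0.04647: V = √(2·1.469e+05·0.1032/(0.04647·20.24·1816)) = 4.213 m/s.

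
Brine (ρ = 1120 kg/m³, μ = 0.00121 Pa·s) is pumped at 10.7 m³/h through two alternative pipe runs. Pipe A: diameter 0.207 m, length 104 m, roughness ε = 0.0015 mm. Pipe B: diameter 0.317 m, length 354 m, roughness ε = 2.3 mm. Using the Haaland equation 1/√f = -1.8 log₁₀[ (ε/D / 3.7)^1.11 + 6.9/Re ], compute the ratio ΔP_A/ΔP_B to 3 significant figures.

ΔP_A/ΔP_B ≈ 1.68

Pipe A: V = Q/A = 0.002972/0.03365 = 0.08832 m/s; Re = 1.692e+04; ε/D = 7.25e-06; Haaland → f = 0.02687; ΔP_A = f(L/D)(ρV²/2) = 58.97 Pa.
Pipe B: V = Q/A = 0.002972/0.07892 = 0.03766 m/s; Re = 1.105e+04; ε/D = 0.00726; Haaland → f = 0.03958; ΔP_B = f(L/D)(ρV²/2) = 35.1 Pa.
ΔP_A/ΔP_B = 58.97/35.1 = 1.68.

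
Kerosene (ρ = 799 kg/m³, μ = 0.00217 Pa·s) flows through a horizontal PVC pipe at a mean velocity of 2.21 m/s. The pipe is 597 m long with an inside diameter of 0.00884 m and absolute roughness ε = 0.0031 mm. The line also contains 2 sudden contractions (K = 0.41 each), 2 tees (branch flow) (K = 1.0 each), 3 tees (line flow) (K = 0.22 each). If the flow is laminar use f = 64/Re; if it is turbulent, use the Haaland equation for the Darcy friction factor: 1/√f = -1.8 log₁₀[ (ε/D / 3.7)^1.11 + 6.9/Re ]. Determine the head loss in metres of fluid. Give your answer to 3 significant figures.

h_f ≈ 576 m

Reynolds number Re = ρVD/μ = 799 · 2.21 · 0.00884 / 0.00217 = 7193.
Re > 4000 → turbulent. Relative roughness ε/D = 3.1e-06/0.00884 = 0.000351. Haaland: 1/√f = -1.8 log₁₀[(0.000351/3.7)^1.11 + 6.9/7193] = -1.8 log₁₀[3.42e-05 + 0.000959] = 5.405, so f = 0.03423.
Total minor-loss coefficient ΣK = 2·0.41 + 2·1 + 3·0.22 = 3.48.
ΔP = [f·L/D + ΣK]·(ρV²/2) = [0.03423·597/0.00884 + 3.48]·(799·2.21²/2) = [2312 + 3.48]·1951 = 4.517e+06 Pa.
Head loss h_f = ΔP/(ρg) = 4.517e+06/(799·9.81) = 576 m.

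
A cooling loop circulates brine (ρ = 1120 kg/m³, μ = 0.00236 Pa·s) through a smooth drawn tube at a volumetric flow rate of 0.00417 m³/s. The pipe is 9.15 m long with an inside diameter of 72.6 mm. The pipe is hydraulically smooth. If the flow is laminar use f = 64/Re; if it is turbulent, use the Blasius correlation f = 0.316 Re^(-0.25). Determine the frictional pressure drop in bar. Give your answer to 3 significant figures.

Cross-sectional area A = πD²/4 = π(0.0726)²/4 = 0.00414 m²; mean velocity V = Q/A = 0.00417/0.00414 = 1.007 m/s.
Reynolds number Re = ρVD/μ = 1120 · 1.007 · 0.0726 / 0.00236 = 3.471e+04.
Re > 4000 → turbulent. Smooth-pipe (Blasius): f = 0.316 Re^(-0.25) = 0.316/(3.471e+04)^0.25 = 0.02315.
Darcy-Weisbach: ΔP = f(L/D)(ρV²/2) = 0.02315·(9.15/0.0726)·(1120·1.007²/2) = 0.02315·126·568.2 = 1658 Pa.
ΔP = 1658 Pa = 0.0166 bar.

ΔP ≈ 0.0166 bar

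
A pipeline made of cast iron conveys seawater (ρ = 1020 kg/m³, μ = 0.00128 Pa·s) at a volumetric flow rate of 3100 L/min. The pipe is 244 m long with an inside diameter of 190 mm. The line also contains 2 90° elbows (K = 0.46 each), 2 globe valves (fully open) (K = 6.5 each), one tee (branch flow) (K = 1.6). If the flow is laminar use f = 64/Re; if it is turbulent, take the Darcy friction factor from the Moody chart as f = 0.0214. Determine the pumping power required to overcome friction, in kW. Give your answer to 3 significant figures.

P ≈ 3.76 kW

Q = 3100 L/min = 3100/60000 = 0.05167 m³/s.
Cross-sectional area A = πD²/4 = π(0.19)²/4 = 0.02835 m²; mean velocity V = Q/A = 0.05167/0.02835 = 1.822 m/s.
Reynolds number Re = ρVD/μ = 1020 · 1.822 · 0.19 / 0.00128 = 2.759e+05.
Re > 4000 → turbulent; use the Moody-chart value f = 0.0214.
Total minor-loss coefficient ΣK = 2·0.46 + 2·6.5 + 1·1.6 = 15.5.
ΔP = [f·L/D + ΣK]·(ρV²/2) = [0.0214·244/0.19 + 15.5]·(1020·1.822²/2) = [27.48 + 15.5]·1694 = 7.283e+04 Pa.
Pumping power P = QΔP = 0.05167·7.283e+04 = 3763 W = 3.76 kW.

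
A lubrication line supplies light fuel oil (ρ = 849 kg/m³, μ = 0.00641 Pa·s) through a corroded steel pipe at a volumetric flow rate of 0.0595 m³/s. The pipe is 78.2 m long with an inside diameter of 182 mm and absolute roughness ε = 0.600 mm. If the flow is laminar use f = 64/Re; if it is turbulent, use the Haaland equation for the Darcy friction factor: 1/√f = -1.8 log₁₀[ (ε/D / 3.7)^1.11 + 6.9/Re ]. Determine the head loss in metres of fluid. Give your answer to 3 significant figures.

Cross-sectional area A = πD²/4 = π(0.182)²/4 = 0.02602 m²; mean velocity V = Q/A = 0.0595/0.02602 = 2.287 m/s.
Reynolds number Re = ρVD/μ = 849 · 2.287 · 0.182 / 0.00641 = 5.513e+04.
Re > 4000 → turbulent. Relative roughness ε/D = 0.0006/0.182 = 0.0033. Haaland: 1/√f = -1.8 log₁₀[(0.0033/3.7)^1.11 + 6.9/5.513e+04] = -1.8 log₁₀[0.000411 + 0.000125] = 5.887, so f = 0.02886.
Darcy-Weisbach: ΔP = f(L/D)(ρV²/2) = 0.02886·(78.2/0.182)·(849·2.287²/2) = 0.02886·429.7·2220 = 2.753e+04 Pa.
Head loss h_f = ΔP/(ρg) = 2.753e+04/(849·9.81) = 3.31 m.

h_f ≈ 3.31 m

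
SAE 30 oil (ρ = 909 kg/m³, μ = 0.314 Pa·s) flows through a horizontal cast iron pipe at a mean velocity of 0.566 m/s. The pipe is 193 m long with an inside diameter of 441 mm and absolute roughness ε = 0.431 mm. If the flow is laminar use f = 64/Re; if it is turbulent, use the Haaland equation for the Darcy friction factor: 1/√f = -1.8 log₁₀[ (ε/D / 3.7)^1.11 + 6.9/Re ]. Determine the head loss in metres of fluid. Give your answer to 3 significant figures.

h_f ≈ 0.633 m

Reynolds number Re = ρVD/μ = 909 · 0.566 · 0.441 / 0.314 = 722.6.
Re < 2300 → laminar flow, so f = 64/Re = 64/722.6 = 0.08857 (the turbulent correlation is not needed).
Darcy-Weisbach: ΔP = f(L/D)(ρV²/2) = 0.08857·(193/0.441)·(909·0.566²/2) = 0.08857·437.6·145.6 = 5644 Pa.
Head loss h_f = ΔP/(ρg) = 5644/(909·9.81) = 0.633 m.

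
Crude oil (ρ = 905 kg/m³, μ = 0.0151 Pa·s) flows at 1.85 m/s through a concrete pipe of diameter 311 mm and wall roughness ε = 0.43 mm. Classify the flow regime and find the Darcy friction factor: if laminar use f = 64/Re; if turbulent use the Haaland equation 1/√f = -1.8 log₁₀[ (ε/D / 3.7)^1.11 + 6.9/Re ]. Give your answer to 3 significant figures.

Re = ρVD/μ = 905·1.85·0.311/0.0151 = 3.448e+04.
Re > 4000 → turbulent. ε/D = 0.00043/0.311 = 0.00138; Haaland: 1/√f = -1.8 log₁₀[0.000157 + 0.0002] = 6.205, so f = 0.02597.

f ≈ 0.0260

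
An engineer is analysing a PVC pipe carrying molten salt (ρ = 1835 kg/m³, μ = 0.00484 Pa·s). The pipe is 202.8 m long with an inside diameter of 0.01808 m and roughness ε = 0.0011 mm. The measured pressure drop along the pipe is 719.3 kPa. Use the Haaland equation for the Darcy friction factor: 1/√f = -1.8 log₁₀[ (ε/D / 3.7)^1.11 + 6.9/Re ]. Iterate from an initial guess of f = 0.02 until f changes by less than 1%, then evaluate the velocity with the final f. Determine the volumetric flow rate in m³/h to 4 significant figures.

Q ≈ 1.396 m³/h

Rearranging Darcy-Weisbach: V = √(2·ΔP·D/(f·L·ρ)). With ε/D = 1.1e-06/0.01808 = 6.08e-05, iterate starting from f = 0.02:
  f = 0.02 → V = √(2·7.193e+05·0.01808/(0.02·202.8·1835)) = 1.869 m/s; Re = ρVD/μ = 1.281e+04; f → 0.02895
  f = 0.02895 → V = 1.554 m/s; Re = 1.065e+04; f → 0.03042
  f = 0.03042 → V = 1.516 m/s; Re = 1.039e+04; f → 0.03063
Converged (Δf/f < 1%). With the final f = 0.03063: V = √(2·7.193e+05·0.01808/(0.03063·202.8·1835)) = 1.511 m/s.
Q = V·A = 1.511·(π/4·0.01808²) = 0.0003878 m³/s = 1.396 m³/h.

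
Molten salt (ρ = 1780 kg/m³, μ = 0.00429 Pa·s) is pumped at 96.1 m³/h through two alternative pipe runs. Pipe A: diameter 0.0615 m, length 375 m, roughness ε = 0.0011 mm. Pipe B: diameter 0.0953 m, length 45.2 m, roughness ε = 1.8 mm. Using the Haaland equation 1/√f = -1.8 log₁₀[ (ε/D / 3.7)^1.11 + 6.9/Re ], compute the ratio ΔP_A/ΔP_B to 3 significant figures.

ΔP_A/ΔP_B ≈ 23.5

Pipe A: V = Q/A = 0.02669/0.002971 = 8.986 m/s; Re = 2.293e+05; ε/D = 1.79e-05; Haaland → f = 0.01522; ΔP_A = f(L/D)(ρV²/2) = 6.668e+06 Pa.
Pipe B: V = Q/A = 0.02669/0.007133 = 3.742 m/s; Re = 1.48e+05; ε/D = 0.0189; Haaland → f = 0.04795; ΔP_B = f(L/D)(ρV²/2) = 2.835e+05 Pa.
ΔP_A/ΔP_B = 6.668e+06/2.835e+05 = 23.5.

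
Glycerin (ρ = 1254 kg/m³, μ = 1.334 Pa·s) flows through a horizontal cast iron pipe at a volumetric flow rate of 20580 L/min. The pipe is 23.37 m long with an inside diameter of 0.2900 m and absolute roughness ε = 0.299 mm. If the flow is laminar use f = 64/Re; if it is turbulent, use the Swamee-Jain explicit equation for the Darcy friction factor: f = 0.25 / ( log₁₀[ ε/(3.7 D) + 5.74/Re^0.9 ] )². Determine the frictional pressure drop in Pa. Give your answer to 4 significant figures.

ΔP ≈ 61600 Pa

Q = 20580 L/min = 20580/60000 = 0.343 m³/s.
Cross-sectional area A = πD²/4 = π(0.29)²/4 = 0.06605 m²; mean velocity V = Q/A = 0.343/0.06605 = 5.193 m/s.
Reynolds number Re = ρVD/μ = 1254 · 5.193 · 0.29 / 1.33 = 1416.
Re < 2300 → laminar flow, so f = 64/Re = 64/1416 = 0.04521 (the turbulent correlation is not needed).
Darcy-Weisbach: ΔP = f(L/D)(ρV²/2) = 0.04521·(23.37/0.29)·(1254·5.193²/2) = 0.04521·80.59·1.691e+04 = 6.16e+04 Pa.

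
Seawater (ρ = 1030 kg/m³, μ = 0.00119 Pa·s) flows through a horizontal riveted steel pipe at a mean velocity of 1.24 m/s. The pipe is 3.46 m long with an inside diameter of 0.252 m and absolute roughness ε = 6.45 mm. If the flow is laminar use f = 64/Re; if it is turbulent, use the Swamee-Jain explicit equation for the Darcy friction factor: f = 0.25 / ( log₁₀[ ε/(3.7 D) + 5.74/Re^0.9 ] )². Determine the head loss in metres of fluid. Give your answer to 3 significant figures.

Reynolds number Re = ρVD/μ = 1030 · 1.24 · 0.252 / 0.00119 = 2.705e+05.
Re > 4000 → turbulent. Relative roughness ε/D = 0.00645/0.252 = 0.0256. Swamee-Jain: f = 0.25/(log₁₀[0.0256/3.7 + 5.74/2.705e+05^0.9])² = 0.25/(log₁₀[0.00692 + 7.41e-05])² = 0.25/(-2.155)² = 0.05381.
Darcy-Weisbach: ΔP = f(L/D)(ρV²/2) = 0.05381·(3.46/0.252)·(1030·1.24²/2) = 0.05381·13.73·791.9 = 585.1 Pa.
Head loss h_f = ΔP/(ρg) = 585.1/(1030·9.81) = 0.0579 m.

h_f ≈ 0.0579 m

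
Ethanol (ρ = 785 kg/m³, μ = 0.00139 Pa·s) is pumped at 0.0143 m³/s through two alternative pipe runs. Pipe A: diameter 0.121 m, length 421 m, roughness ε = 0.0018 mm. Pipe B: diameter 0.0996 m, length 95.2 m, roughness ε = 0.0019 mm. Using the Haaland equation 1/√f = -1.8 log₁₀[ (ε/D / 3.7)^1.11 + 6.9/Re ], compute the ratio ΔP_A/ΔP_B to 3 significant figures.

Pipe A: V = Q/A = 0.0143/0.0115 = 1.244 m/s; Re = 8.498e+04; ε/D = 1.49e-05; Haaland → f = 0.0185; ΔP_A = f(L/D)(ρV²/2) = 3.906e+04 Pa.
Pipe B: V = Q/A = 0.0143/0.007791 = 1.835 m/s; Re = 1.032e+05; ε/D = 1.91e-05; Haaland → f = 0.01778; ΔP_B = f(L/D)(ρV²/2) = 2.247e+04 Pa.
ΔP_A/ΔP_B = 3.906e+04/2.247e+04 = 1.74.

ΔP_A/ΔP_B ≈ 1.74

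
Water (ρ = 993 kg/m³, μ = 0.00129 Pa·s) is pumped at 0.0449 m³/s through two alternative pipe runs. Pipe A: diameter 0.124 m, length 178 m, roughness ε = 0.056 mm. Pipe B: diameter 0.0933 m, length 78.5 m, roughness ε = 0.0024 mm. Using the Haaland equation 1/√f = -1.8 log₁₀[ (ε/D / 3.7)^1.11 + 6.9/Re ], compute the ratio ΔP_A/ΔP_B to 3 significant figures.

ΔP_A/ΔP_B ≈ 0.713

Pipe A: V = Q/A = 0.0449/0.01208 = 3.718 m/s; Re = 3.549e+05; ε/D = 0.000452; Haaland → f = 0.01759; ΔP_A = f(L/D)(ρV²/2) = 1.733e+05 Pa.
Pipe B: V = Q/A = 0.0449/0.006837 = 6.567 m/s; Re = 4.717e+05; ε/D = 2.57e-05; Haaland → f = 0.0135; ΔP_B = f(L/D)(ρV²/2) = 2.432e+05 Pa.
ΔP_A/ΔP_B = 1.733e+05/2.432e+05 = 0.713.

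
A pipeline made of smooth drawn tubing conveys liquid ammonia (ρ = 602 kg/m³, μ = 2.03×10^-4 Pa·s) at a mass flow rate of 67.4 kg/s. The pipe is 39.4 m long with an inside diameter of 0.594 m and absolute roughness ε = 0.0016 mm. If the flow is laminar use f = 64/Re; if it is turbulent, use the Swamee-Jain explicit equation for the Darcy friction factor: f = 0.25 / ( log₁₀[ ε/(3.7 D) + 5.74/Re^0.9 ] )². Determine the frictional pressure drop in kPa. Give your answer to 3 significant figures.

ΔP ≈ 0.0403 kPa

A = πD²/4 = π(0.594)²/4 = 0.2771 m²; mean velocity V = ṁ/(ρA) = 67.4/(602 · 0.2771) = 0.404 m/s.
Reynolds number Re = ρVD/μ = 602 · 0.404 · 0.594 / 0.000203 = 7.117e+05.
Re > 4000 → turbulent. Relative roughness ε/D = 1.6e-06/0.594 = 2.69e-06. Swamee-Jain: f = 0.25/(log₁₀[2.69e-06/3.7 + 5.74/7.117e+05^0.9])² = 0.25/(log₁₀[7.28e-07 + 3.1e-05])² = 0.25/(-4.498)² = 0.01236.
Darcy-Weisbach: ΔP = f(L/D)(ρV²/2) = 0.01236·(39.4/0.594)·(602·0.404²/2) = 0.01236·66.33·49.13 = 40.27 Pa.
ΔP = 40.27 Pa = 0.0403 kPa.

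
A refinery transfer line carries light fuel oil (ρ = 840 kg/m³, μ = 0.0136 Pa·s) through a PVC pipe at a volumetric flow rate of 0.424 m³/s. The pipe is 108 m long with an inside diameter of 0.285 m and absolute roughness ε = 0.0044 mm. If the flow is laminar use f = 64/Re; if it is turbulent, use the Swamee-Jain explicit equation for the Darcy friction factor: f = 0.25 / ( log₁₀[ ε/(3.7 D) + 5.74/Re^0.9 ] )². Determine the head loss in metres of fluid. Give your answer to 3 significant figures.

h_f ≈ 14.8 m

Cross-sectional area A = πD²/4 = π(0.285)²/4 = 0.06379 m²; mean velocity V = Q/A = 0.424/0.06379 = 6.646 m/s.
Reynolds number Re = ρVD/μ = 840 · 6.646 · 0.285 / 0.0136 = 1.17e+05.
Re > 4000 → turbulent. Relative roughness ε/D = 4.4e-06/0.285 = 1.54e-05. Swamee-Jain: f = 0.25/(log₁₀[1.54e-05/3.7 + 5.74/1.17e+05^0.9])² = 0.25/(log₁₀[4.17e-06 + 0.000158])² = 0.25/(-3.791)² = 0.01739.
Darcy-Weisbach: ΔP = f(L/D)(ρV²/2) = 0.01739·(108/0.285)·(840·6.646²/2) = 0.01739·378.9·1.855e+04 = 1.223e+05 Pa.
Head loss h_f = ΔP/(ρg) = 1.223e+05/(840·9.81) = 14.8 m.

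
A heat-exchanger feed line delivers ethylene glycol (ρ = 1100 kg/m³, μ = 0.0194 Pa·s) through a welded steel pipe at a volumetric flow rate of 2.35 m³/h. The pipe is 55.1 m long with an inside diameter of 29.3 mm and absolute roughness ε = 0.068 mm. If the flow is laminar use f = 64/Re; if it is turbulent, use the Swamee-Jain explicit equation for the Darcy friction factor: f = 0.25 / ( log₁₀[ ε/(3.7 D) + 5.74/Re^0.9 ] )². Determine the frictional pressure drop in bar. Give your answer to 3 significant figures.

ΔP ≈ 0.386 bar

Q = 2.35 m³/h = 2.35/3600 = 0.0006528 m³/s.
Cross-sectional area A = πD²/4 = π(0.0293)²/4 = 0.0006743 m²; mean velocity V = Q/A = 0.0006528/0.0006743 = 0.9681 m/s.
Reynolds number Re = ρVD/μ = 1100 · 0.9681 · 0.0293 / 0.0194 = 1608.
Re < 2300 → laminar flow, so f = 64/Re = 64/1608 = 0.03979 (the turbulent correlation is not needed).
Darcy-Weisbach: ΔP = f(L/D)(ρV²/2) = 0.03979·(55.1/0.0293)·(1100·0.9681²/2) = 0.03979·1881·515.5 = 3.858e+04 Pa.
ΔP = 3.858e+04 Pa = 0.386 bar.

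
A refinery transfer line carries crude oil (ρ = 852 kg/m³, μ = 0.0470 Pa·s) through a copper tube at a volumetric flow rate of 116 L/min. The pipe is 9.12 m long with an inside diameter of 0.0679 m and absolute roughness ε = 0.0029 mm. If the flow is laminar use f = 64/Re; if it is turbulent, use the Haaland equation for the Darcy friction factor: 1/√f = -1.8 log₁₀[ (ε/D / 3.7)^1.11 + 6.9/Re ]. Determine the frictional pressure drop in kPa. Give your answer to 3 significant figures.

Q = 116 L/min = 116/60000 = 0.001933 m³/s.
Cross-sectional area A = πD²/4 = π(0.0679)²/4 = 0.003621 m²; mean velocity V = Q/A = 0.001933/0.003621 = 0.5339 m/s.
Reynolds number Re = ρVD/μ = 852 · 0.5339 · 0.0679 / 0.047 = 657.2.
Re < 2300 → laminar flow, so f = 64/Re = 64/657.2 = 0.09738 (the turbulent correlation is not needed).
Darcy-Weisbach: ΔP = f(L/D)(ρV²/2) = 0.09738·(9.12/0.0679)·(852·0.5339²/2) = 0.09738·134.3·121.4 = 1588 Pa.
ΔP = 1588 Pa = 1.59 kPa.

ΔP ≈ 1.59 kPa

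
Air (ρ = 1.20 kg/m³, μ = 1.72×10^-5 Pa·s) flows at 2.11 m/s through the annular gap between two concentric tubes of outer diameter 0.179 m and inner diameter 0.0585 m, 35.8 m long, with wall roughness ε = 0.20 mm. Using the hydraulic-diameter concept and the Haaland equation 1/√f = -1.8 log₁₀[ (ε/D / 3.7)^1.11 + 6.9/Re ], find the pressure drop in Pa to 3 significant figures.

ΔP ≈ 23.4 Pa

Hydraulic diameter D_h = 4A/P = D_o - D_i = 0.179 - 0.0585 = 0.1205 m.
Re = ρVD_h/μ = 1.2·2.11·0.1205/1.72e-05 = 1.774e+04.
ε/D_h = 0.0002/0.1205 = 0.00166; Haaland gives 1/√f = -1.8 log₁₀[0.000192+0.000389] = 5.824, so f = 0.02948.
ΔP = f(L/D_h)(ρV²/2) = 0.02948·35.8/0.1205·2.671 = 23.39 Pa.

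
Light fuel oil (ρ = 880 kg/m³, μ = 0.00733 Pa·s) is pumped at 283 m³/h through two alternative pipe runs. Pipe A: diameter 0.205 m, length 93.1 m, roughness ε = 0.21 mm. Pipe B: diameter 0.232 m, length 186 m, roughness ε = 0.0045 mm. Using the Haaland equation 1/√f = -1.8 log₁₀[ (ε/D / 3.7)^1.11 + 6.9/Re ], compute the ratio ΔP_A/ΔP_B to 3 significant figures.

Pipe A: V = Q/A = 0.07861/0.03301 = 2.382 m/s; Re = 5.862e+04; ε/D = 0.00102; Haaland → f = 0.02332; ΔP_A = f(L/D)(ρV²/2) = 2.643e+04 Pa.
Pipe B: V = Q/A = 0.07861/0.04227 = 1.86 m/s; Re = 5.179e+04; ε/D = 1.94e-05; Haaland → f = 0.0206; ΔP_B = f(L/D)(ρV²/2) = 2.513e+04 Pa.
ΔP_A/ΔP_B = 2.643e+04/2.513e+04 = 1.05.

ΔP_A/ΔP_B ≈ 1.05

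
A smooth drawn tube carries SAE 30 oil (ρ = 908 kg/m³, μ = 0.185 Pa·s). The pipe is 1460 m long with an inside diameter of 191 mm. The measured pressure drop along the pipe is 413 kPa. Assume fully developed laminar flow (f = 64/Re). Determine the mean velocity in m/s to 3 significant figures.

V ≈ 1.74 m/s

For laminar flow, f = 64/Re with Re = ρVD/μ, so Darcy-Weisbach reduces to ΔP = 32μLV/D². Solving for V: V = ΔP·D²/(32μL) = 4.13e+05·(0.191)²/(32·0.185·1460) = 1.743 m/s.
Check: Re = ρVD/μ = 908·1.743·0.191/0.185 = 1634 < 2300, so the laminar assumption holds.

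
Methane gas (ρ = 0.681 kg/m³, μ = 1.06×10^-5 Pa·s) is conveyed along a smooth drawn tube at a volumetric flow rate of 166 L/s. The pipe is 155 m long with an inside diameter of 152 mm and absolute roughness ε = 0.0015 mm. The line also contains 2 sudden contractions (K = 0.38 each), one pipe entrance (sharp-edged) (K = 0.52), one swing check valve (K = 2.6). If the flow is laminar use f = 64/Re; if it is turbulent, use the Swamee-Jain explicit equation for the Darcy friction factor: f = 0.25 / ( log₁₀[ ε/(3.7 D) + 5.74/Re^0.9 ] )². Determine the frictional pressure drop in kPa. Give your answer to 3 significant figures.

Q = 166 L/s = 166/1000 = 0.166 m³/s.
Cross-sectional area A = πD²/4 = π(0.152)²/4 = 0.01815 m²; mean velocity V = Q/A = 0.166/0.01815 = 9.148 m/s.
Reynolds number Re = ρVD/μ = 0.681 · 9.148 · 0.152 / 1.06e-05 = 8.933e+04.
Re > 4000 → turbulent. Relative roughness ε/D = 1.5e-06/0.152 = 9.87e-06. Swamee-Jain: f = 0.25/(log₁₀[9.87e-06/3.7 + 5.74/8.933e+04^0.9])² = 0.25/(log₁₀[2.67e-06 + 0.000201])² = 0.25/(-3.691)² = 0.01835.
Total minor-loss coefficient ΣK = 2·0.38 + 1·0.52 + 1·2.6 = 3.88.
ΔP = [f·L/D + ΣK]·(ρV²/2) = [0.01835·155/0.152 + 3.88]·(0.681·9.148²/2) = [18.71 + 3.88]·28.5 = 643.7 Pa.
ΔP = 643.7 Pa = 0.644 kPa.

ΔP ≈ 0.644 kPa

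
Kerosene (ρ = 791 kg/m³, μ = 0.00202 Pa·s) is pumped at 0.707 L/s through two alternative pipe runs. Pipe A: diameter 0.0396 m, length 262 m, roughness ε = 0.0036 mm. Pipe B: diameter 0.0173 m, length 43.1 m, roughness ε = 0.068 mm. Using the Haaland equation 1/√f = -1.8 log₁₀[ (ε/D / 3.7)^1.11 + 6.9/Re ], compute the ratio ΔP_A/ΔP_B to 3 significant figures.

Pipe A: V = Q/A = 0.000707/0.001232 = 0.574 m/s; Re = 8901; ε/D = 9.09e-05; Haaland → f = 0.03199; ΔP_A = f(L/D)(ρV²/2) = 2.758e+04 Pa.
Pipe B: V = Q/A = 0.000707/0.0002351 = 3.008 m/s; Re = 2.038e+04; ε/D = 0.00393; Haaland → f = 0.03261; ΔP_B = f(L/D)(ρV²/2) = 2.907e+05 Pa.
ΔP_A/ΔP_B = 2.758e+04/2.907e+05 = 0.0949.

ΔP_A/ΔP_B ≈ 0.0949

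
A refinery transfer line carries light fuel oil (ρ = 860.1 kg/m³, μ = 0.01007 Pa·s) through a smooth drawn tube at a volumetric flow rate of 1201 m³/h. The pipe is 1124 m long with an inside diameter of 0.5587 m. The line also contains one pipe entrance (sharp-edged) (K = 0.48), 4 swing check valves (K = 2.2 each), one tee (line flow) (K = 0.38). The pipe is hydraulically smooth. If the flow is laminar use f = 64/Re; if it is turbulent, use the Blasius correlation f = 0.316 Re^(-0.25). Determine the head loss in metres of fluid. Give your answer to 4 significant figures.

h_f ≈ 4.670 m

Q = 1201 m³/h = 1201/3600 = 0.3336 m³/s.
Cross-sectional area A = πD²/4 = π(0.5587)²/4 = 0.2452 m²; mean velocity V = Q/A = 0.3336/0.2452 = 1.361 m/s.
Reynolds number Re = ρVD/μ = 860.1 · 1.361 · 0.5587 / 0.0101 = 6.494e+04.
Re > 4000 → turbulent. Smooth-pipe (Blasius): f = 0.316 Re^(-0.25) = 0.316/(6.494e+04)^0.25 = 0.0198.
Total minor-loss coefficient ΣK = 1·0.48 + 4·2.2 + 1·0.38 = 9.66.
ΔP = [f·L/D + ΣK]·(ρV²/2) = [0.0198·1124/0.5587 + 9.66]·(860.1·1.361²/2) = [39.82 + 9.66]·796.4 = 3.941e+04 Pa.
Head loss h_f = ΔP/(ρg) = 3.941e+04/(860.1·9.81) = 4.670 m.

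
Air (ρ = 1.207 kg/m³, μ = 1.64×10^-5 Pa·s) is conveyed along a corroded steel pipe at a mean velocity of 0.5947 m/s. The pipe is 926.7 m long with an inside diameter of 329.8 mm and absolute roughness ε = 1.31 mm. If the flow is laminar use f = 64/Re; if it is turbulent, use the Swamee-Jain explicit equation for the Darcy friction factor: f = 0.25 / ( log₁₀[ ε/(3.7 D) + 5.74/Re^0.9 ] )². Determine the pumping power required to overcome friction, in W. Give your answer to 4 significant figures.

P ≈ 1.064 W

Reynolds number Re = ρVD/μ = 1.207 · 0.5947 · 0.3298 / 1.64e-05 = 1.443e+04.
Re > 4000 → turbulent. Relative roughness ε/D = 0.00131/0.3298 = 0.00397. Swamee-Jain: f = 0.25/(log₁₀[0.00397/3.7 + 5.74/1.443e+04^0.9])² = 0.25/(log₁₀[0.00107 + 0.00104])² = 0.25/(-2.676)² = 0.03492.
Darcy-Weisbach: ΔP = f(L/D)(ρV²/2) = 0.03492·(926.7/0.3298)·(1.207·0.5947²/2) = 0.03492·2810·0.2134 = 20.94 Pa.
Q = V·A = 0.5947·0.08543 = 0.0508 m³/s.
Pumping power P = QΔP = 0.0508·20.94 = 1.0639 W = 1.064 W.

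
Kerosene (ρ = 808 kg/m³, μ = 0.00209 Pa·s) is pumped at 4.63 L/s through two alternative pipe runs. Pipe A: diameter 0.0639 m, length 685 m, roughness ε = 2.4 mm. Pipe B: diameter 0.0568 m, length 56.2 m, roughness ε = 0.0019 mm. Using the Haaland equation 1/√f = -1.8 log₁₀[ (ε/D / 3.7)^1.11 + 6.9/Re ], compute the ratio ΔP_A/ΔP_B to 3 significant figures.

ΔP_A/ΔP_B ≈ 19.8

Pipe A: V = Q/A = 0.00463/0.003207 = 1.444 m/s; Re = 3.567e+04; ε/D = 0.0376; Haaland → f = 0.06381; ΔP_A = f(L/D)(ρV²/2) = 5.76e+05 Pa.
Pipe B: V = Q/A = 0.00463/0.002534 = 1.827 m/s; Re = 4.012e+04; ε/D = 3.35e-05; Haaland → f = 0.02185; ΔP_B = f(L/D)(ρV²/2) = 2.916e+04 Pa.
ΔP_A/ΔP_B = 5.76e+05/2.916e+04 = 19.8.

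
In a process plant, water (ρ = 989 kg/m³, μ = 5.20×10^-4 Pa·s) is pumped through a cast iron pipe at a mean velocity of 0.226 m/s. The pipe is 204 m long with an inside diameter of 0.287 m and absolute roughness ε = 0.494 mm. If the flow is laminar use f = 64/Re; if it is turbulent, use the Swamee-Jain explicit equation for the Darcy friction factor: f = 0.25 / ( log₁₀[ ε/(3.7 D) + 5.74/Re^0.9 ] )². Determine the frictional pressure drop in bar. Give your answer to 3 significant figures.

Reynolds number Re = ρVD/μ = 989 · 0.226 · 0.287 / 0.00052 = 1.234e+05.
Re > 4000 → turbulent. Relative roughness ε/D = 0.000494/0.287 = 0.00172. Swamee-Jain: f = 0.25/(log₁₀[0.00172/3.7 + 5.74/1.234e+05^0.9])² = 0.25/(log₁₀[0.000465 + 0.00015])² = 0.25/(-3.211)² = 0.02425.
Darcy-Weisbach: ΔP = f(L/D)(ρV²/2) = 0.02425·(204/0.287)·(989·0.226²/2) = 0.02425·710.8·25.26 = 435.4 Pa.
ΔP = 435.4 Pa = 0.00435 bar.

ΔP ≈ 0.00435 bar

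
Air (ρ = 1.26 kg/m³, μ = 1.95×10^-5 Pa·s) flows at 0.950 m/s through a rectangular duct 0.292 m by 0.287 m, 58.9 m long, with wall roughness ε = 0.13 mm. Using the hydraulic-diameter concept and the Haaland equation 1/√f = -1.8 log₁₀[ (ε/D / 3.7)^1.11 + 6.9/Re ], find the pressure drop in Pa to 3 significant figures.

Hydraulic diameter D_h = 4A/P = 4·(0.292·0.287)/(2·(0.292+0.287)) = 0.3352/1.158 = 0.2895 m.
Re = ρVD_h/μ = 1.26·0.95·0.2895/1.95e-05 = 1.777e+04.
ε/D_h = 0.00013/0.2895 = 0.000449; Haaland gives 1/√f = -1.8 log₁₀[4.5e-05+0.000388] = 6.054, so f = 0.02729.
ΔP = f(L/D_h)(ρV²/2) = 0.02729·58.9/0.2895·0.5686 = 3.157 Pa.

ΔP ≈ 3.16 Pa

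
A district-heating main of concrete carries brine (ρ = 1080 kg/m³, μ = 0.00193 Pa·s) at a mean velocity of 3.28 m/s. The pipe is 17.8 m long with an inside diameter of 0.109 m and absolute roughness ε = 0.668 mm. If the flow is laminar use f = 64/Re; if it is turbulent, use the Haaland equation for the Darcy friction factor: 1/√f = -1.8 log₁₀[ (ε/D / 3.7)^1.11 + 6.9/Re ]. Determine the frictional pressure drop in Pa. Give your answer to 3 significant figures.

Reynolds number Re = ρVD/μ = 1080 · 3.28 · 0.109 / 0.00193 = 2.001e+05.
Re > 4000 → turbulent. Relative roughness ε/D = 0.000668/0.109 = 0.00613. Haaland: 1/√f = -1.8 log₁₀[(0.00613/3.7)^1.11 + 6.9/2.001e+05] = -1.8 log₁₀[0.000819 + 3.45e-05] = 5.524, so f = 0.03277.
Darcy-Weisbach: ΔP = f(L/D)(ρV²/2) = 0.03277·(17.8/0.109)·(1080·3.28²/2) = 0.03277·163.3·5810 = 3.109e+04 Pa.

ΔP ≈ 31100 Pa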